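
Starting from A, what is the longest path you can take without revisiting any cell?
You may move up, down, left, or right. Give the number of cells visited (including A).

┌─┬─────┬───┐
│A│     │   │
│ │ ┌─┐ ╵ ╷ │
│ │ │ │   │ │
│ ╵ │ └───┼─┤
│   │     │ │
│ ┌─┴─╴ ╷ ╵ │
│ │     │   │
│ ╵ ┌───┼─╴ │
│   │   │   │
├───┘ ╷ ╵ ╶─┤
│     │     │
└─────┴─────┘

Finding longest simple path using DFS:
Start: (0, 0)
Longest path visits 22 cells
Path: A → down → down → down → down → right → up → right → right → up → right → down → right → down → left → down → left → up → left → down → left → left

Solution:

┌─┬─────┬───┐
│A│     │   │
│ │ ┌─┐ ╵ ╷ │
│↓│ │ │   │ │
│ ╵ │ └───┼─┤
│↓  │  ↱ ↓│ │
│ ┌─┴─╴ ╷ ╵ │
│↓│↱ → ↑│↳ ↓│
│ ╵ ┌───┼─╴ │
│↳ ↑│↓ ↰│↓ ↲│
├───┘ ╷ ╵ ╶─┤
│B ← ↲│↑ ↲  │
└─────┴─────┘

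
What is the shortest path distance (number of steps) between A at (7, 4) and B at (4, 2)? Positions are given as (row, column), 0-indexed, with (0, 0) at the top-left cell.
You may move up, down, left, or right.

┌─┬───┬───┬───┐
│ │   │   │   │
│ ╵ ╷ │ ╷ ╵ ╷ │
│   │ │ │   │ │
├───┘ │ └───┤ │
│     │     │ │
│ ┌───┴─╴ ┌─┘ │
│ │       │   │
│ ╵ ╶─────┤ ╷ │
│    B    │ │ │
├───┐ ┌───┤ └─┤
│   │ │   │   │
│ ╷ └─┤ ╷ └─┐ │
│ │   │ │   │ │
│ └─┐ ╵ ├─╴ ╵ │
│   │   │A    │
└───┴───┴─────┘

Finding path from (7, 4) to (4, 2):
Path: (7,4) → (7,5) → (7,6) → (6,6) → (5,6) → (5,5) → (4,5) → (3,5) → (3,6) → (2,6) → (1,6) → (0,6) → (0,5) → (1,5) → (1,4) → (0,4) → (0,3) → (1,3) → (2,3) → (2,4) → (3,4) → (3,3) → (3,2) → (3,1) → (4,1) → (4,2)
Distance: 25 steps

Solution:

┌─┬───┬───┬───┐
│ │   │↓ ↰│↓ ↰│
│ ╵ ╷ │ ╷ ╵ ╷ │
│   │ │↓│↑ ↲│↑│
├───┘ │ └───┤ │
│     │↳ ↓  │↑│
│ ┌───┴─╴ ┌─┘ │
│ │↓ ← ← ↲│↱ ↑│
│ ╵ ╶─────┤ ╷ │
│  ↳ B    │↑│ │
├───┐ ┌───┤ └─┤
│   │ │   │↑ ↰│
│ ╷ └─┤ ╷ └─┐ │
│ │   │ │   │↑│
│ └─┐ ╵ ├─╴ ╵ │
│   │   │A → ↑│
└───┴───┴─────┘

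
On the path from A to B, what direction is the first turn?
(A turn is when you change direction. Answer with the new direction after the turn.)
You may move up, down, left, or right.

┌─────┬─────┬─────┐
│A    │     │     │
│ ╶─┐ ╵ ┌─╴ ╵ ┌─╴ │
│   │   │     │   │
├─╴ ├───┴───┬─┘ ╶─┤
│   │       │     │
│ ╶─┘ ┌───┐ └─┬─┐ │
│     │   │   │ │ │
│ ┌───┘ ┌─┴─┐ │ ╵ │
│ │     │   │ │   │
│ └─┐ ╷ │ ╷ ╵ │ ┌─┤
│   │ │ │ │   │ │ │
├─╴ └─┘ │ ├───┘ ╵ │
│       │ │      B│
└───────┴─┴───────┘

Directions: right, right, down, right, up, right, right, down, right, up, right, right, down, left, down, right, down, down, left, down, down, right
First turn direction: down

Solution:

┌─────┬─────┬─────┐
│A → ↓│↱ → ↓│↱ → ↓│
│ ╶─┐ ╵ ┌─╴ ╵ ┌─╴ │
│   │↳ ↑│  ↳ ↑│↓ ↲│
├─╴ ├───┴───┬─┘ ╶─┤
│   │       │  ↳ ↓│
│ ╶─┘ ┌───┐ └─┬─┐ │
│     │   │   │ │↓│
│ ┌───┘ ┌─┴─┐ │ ╵ │
│ │     │   │ │↓ ↲│
│ └─┐ ╷ │ ╷ ╵ │ ┌─┤
│   │ │ │ │   │↓│ │
├─╴ └─┘ │ ├───┘ ╵ │
│       │ │    ↳ B│
└───────┴─┴───────┘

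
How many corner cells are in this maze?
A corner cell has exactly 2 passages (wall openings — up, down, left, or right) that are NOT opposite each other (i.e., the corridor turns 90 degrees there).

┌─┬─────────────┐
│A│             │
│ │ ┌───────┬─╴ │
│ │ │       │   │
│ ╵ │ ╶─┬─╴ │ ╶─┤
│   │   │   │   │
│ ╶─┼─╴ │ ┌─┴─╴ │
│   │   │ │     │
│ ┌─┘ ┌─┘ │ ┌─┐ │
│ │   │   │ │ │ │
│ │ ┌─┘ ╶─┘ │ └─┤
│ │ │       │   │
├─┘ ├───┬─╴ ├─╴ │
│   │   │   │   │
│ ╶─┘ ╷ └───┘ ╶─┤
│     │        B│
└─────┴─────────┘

Counting corner cells (2 non-opposite passages):
Total corners: 32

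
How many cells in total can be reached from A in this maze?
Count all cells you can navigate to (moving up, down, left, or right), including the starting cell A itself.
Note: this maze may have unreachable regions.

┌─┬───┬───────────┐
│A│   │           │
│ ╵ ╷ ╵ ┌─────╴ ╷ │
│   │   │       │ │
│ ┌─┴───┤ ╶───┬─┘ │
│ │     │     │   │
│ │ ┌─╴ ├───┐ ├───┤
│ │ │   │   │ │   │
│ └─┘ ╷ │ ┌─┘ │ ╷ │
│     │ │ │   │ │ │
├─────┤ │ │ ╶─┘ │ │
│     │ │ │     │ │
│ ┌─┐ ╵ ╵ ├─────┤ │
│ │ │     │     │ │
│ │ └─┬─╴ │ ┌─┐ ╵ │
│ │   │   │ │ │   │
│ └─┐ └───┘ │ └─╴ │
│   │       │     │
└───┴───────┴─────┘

Using BFS/flood-fill to find all reachable cells from A:
Maze size: 9 × 9 = 81 total cells
All cells are reachable — the maze is fully connected.
Reachable cells: 81

Reachable region (· marks reachable cells):

┌─┬───┬───────────┐
│A│· ·│· · · · · ·│
│ ╵ ╷ ╵ ┌─────╴ ╷ │
│· ·│· ·│· · · ·│·│
│ ┌─┴───┤ ╶───┬─┘ │
│·│· · ·│· · ·│· ·│
│ │ ┌─╴ ├───┐ ├───┤
│·│·│· ·│· ·│·│· ·│
│ └─┘ ╷ │ ┌─┘ │ ╷ │
│· · ·│·│·│· ·│·│·│
├─────┤ │ │ ╶─┘ │ │
│· · ·│·│·│· · ·│·│
│ ┌─┐ ╵ ╵ ├─────┤ │
│·│·│· · ·│· · ·│·│
│ │ └─┬─╴ │ ┌─┐ ╵ │
│·│· ·│· ·│·│·│· ·│
│ └─┐ └───┘ │ └─╴ │
│· ·│· · · ·│· · ·│
└───┴───────┴─────┘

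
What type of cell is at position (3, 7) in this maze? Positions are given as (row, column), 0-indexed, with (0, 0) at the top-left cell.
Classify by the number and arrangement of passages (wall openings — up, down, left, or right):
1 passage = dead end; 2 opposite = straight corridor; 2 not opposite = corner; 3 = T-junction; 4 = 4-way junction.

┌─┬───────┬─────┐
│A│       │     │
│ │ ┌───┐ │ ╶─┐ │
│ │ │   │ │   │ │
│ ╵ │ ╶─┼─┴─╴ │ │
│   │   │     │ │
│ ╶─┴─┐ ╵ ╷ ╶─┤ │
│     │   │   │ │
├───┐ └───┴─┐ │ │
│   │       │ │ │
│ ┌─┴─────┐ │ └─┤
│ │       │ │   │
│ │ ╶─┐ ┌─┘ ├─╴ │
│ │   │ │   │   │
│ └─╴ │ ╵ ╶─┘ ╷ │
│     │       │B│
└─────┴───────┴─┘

Checking cell at (3, 7):
Number of passages: 2
Cell type: straight corridor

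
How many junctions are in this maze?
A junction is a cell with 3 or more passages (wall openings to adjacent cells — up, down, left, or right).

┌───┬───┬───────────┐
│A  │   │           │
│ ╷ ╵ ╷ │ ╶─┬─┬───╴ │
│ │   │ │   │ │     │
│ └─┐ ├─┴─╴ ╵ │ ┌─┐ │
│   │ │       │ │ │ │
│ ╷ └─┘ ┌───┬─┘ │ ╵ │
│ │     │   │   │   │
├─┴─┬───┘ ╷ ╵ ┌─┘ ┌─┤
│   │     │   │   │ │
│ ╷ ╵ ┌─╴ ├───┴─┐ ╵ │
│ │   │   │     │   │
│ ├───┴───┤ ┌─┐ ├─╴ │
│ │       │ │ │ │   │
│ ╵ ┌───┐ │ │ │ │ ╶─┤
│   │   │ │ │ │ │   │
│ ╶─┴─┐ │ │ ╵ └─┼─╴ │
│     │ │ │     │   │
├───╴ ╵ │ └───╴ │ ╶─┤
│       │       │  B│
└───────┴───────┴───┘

Checking each cell for number of passages:

Junctions found (3+ passages):
  (1, 2): 3 passages
  (1, 9): 3 passages
  (2, 0): 3 passages
  (2, 5): 3 passages
  (3, 8): 3 passages
  (4, 4): 3 passages
  (4, 8): 3 passages
  (5, 9): 3 passages
  (7, 0): 3 passages
  (8, 6): 3 passages
  (9, 2): 3 passages
Total junctions: 11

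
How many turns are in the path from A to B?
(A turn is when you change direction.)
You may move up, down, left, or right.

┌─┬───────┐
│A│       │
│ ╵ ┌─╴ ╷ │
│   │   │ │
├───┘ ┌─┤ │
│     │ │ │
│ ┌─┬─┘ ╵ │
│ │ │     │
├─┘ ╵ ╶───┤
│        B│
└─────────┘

Directions: down, right, up, right, right, right, down, down, down, left, left, down, right, right
Number of turns: 7

Solution:

┌─┬───────┐
│A│↱ → → ↓│
│ ╵ ┌─╴ ╷ │
│↳ ↑│   │↓│
├───┘ ┌─┤ │
│     │ │↓│
│ ┌─┬─┘ ╵ │
│ │ │↓ ← ↲│
├─┘ ╵ ╶───┤
│    ↳ → B│
└─────────┘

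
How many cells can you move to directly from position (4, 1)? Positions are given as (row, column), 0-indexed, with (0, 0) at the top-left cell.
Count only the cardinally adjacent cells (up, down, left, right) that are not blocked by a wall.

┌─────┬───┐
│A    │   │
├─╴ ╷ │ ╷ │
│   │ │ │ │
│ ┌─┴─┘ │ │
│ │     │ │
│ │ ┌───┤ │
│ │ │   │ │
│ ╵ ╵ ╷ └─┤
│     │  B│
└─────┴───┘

Checking passable neighbors of (4, 1):
Neighbors: (3, 1), (4, 0), (4, 2)
Count: 3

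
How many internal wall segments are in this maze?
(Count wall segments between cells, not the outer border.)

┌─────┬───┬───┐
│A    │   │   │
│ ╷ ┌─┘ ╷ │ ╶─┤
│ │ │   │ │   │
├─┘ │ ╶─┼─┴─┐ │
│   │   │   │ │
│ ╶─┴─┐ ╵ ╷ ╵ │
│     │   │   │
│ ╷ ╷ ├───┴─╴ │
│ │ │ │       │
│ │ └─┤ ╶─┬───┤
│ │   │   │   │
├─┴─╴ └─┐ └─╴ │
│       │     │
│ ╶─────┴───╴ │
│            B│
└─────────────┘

Counting internal wall segments:
Total internal walls: 42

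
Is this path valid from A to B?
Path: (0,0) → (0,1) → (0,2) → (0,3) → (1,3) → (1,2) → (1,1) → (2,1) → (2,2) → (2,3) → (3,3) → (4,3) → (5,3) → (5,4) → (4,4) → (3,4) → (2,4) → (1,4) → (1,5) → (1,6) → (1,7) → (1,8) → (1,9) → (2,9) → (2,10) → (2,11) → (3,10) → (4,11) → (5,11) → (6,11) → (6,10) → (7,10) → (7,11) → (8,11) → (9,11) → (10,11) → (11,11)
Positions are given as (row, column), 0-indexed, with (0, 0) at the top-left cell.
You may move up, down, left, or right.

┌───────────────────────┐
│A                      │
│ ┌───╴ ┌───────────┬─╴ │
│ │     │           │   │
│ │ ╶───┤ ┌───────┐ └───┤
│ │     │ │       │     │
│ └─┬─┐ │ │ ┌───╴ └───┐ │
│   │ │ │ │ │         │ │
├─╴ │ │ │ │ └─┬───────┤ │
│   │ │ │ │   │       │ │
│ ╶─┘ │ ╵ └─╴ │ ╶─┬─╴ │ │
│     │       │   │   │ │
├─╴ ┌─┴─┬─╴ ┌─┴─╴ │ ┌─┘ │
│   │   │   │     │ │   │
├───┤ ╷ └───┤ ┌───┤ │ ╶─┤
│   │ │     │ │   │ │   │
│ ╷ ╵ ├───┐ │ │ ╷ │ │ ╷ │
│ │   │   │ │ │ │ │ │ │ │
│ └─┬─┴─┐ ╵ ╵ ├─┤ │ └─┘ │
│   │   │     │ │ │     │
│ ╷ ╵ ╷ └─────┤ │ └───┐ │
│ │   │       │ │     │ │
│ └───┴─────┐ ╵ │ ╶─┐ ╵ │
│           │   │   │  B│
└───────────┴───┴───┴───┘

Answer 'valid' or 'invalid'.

Checking path validity:
Result: Invalid move at step 26: cannot move from (2, 11) to (3, 10).

invalid

Correct solution:

┌───────────────────────┐
│A → → ↓                │
│ ┌───╴ ┌───────────┬─╴ │
│ │↓ ← ↲│↱ → → → → ↓│   │
│ │ ╶───┤ ┌───────┐ └───┤
│ │↳ → ↓│↑│       │↳ → ↓│
│ └─┬─┐ │ │ ┌───╴ └───┐ │
│   │ │↓│↑│ │         │↓│
├─╴ │ │ │ │ └─┬───────┤ │
│   │ │↓│↑│   │       │↓│
│ ╶─┘ │ ╵ └─╴ │ ╶─┬─╴ │ │
│     │↳ ↑    │   │   │↓│
├─╴ ┌─┴─┬─╴ ┌─┴─╴ │ ┌─┘ │
│   │   │   │     │ │↓ ↲│
├───┤ ╷ └───┤ ┌───┤ │ ╶─┤
│   │ │     │ │   │ │↳ ↓│
│ ╷ ╵ ├───┐ │ │ ╷ │ │ ╷ │
│ │   │   │ │ │ │ │ │ │↓│
│ └─┬─┴─┐ ╵ ╵ ├─┤ │ └─┘ │
│   │   │     │ │ │    ↓│
│ ╷ ╵ ╷ └─────┤ │ └───┐ │
│ │   │       │ │     │↓│
│ └───┴─────┐ ╵ │ ╶─┐ ╵ │
│           │   │   │  B│
└───────────┴───┴───┴───┘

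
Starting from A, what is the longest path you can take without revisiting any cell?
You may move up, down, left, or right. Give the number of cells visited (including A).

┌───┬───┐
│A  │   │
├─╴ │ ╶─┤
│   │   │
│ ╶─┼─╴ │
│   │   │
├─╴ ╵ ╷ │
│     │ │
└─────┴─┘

Finding longest simple path using DFS:
Start: (0, 0)
Longest path visits 14 cells
Path: A → right → down → left → down → right → down → right → up → right → up → left → up → right

Solution:

┌───┬───┐
│A ↓│↱ B│
├─╴ │ ╶─┤
│↓ ↲│↑ ↰│
│ ╶─┼─╴ │
│↳ ↓│↱ ↑│
├─╴ ╵ ╷ │
│  ↳ ↑│ │
└─────┴─┘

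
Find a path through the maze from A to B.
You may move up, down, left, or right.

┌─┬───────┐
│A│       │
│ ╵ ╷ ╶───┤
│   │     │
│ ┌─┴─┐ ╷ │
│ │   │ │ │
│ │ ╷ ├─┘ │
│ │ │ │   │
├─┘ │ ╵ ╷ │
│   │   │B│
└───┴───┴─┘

Finding the shortest path through the maze:
Path length: 10 steps
Directions: down → right → up → right → down → right → right → down → down → down

Solution:

┌─┬───────┐
│A│↱ ↓    │
│ ╵ ╷ ╶───┤
│↳ ↑│↳ → ↓│
│ ┌─┴─┐ ╷ │
│ │   │ │↓│
│ │ ╷ ├─┘ │
│ │ │ │  ↓│
├─┘ │ ╵ ╷ │
│   │   │B│
└───┴───┴─┘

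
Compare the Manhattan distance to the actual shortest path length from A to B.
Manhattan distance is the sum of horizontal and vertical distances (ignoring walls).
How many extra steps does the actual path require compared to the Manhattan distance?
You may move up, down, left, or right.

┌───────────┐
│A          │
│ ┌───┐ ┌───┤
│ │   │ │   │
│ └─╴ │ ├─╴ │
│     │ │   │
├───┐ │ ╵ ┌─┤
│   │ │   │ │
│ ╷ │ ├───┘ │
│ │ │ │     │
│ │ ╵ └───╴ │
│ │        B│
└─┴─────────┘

Manhattan distance: |5 - 0| + |5 - 0| = 10
Actual path length: 10
Extra steps: 10 - 10 = 0

Solution:

┌───────────┐
│A          │
│ ┌───┐ ┌───┤
│↓│   │ │   │
│ └─╴ │ ├─╴ │
│↳ → ↓│ │   │
├───┐ │ ╵ ┌─┤
│   │↓│   │ │
│ ╷ │ ├───┘ │
│ │ │↓│     │
│ │ ╵ └───╴ │
│ │  ↳ → → B│
└─┴─────────┘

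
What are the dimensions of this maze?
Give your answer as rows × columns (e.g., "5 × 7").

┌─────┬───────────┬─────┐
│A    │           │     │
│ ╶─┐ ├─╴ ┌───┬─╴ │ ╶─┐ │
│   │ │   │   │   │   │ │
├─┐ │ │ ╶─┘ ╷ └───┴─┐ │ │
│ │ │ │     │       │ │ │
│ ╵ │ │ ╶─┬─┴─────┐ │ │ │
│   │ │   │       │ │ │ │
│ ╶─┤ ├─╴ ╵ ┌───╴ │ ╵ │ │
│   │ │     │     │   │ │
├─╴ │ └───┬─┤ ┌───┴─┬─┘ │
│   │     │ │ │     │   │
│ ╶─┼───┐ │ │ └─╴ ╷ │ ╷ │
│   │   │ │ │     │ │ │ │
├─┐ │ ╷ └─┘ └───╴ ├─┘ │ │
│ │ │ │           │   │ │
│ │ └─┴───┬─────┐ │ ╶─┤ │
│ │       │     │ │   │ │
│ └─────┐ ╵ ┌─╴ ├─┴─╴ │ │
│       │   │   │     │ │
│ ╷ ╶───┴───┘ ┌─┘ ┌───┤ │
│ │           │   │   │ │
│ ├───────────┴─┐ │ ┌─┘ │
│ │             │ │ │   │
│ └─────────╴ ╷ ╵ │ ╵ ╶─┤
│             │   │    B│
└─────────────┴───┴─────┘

Counting the maze dimensions:
Rows (vertical): 13
Columns (horizontal): 12
Dimensions: 13 × 12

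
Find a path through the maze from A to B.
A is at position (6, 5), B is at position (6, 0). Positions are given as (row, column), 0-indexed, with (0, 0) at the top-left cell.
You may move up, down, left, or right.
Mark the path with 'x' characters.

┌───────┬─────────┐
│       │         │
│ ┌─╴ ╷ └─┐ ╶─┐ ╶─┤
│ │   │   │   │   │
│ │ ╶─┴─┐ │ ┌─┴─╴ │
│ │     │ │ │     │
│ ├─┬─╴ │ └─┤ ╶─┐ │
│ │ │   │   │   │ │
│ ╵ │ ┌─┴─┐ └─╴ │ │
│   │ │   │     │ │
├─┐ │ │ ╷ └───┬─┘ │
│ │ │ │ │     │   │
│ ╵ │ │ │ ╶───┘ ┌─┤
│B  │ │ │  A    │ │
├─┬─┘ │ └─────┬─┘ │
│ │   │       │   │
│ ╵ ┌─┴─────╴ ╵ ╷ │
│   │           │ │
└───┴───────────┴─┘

Finding the shortest path from (6, 5) to (6, 0):
Path length: 31 steps
Directions: right → right → up → right → up → up → up → left → left → down → right → down → left → left → up → left → up → up → left → up → left → left → left → down → down → down → down → right → down → down → left

Solution:

┌───────┬─────────┐
│x x x x│         │
│ ┌─╴ ╷ └─┐ ╶─┐ ╶─┤
│x│   │x x│   │   │
│ │ ╶─┴─┐ │ ┌─┴─╴ │
│x│     │x│ │x x x│
│ ├─┬─╴ │ └─┤ ╶─┐ │
│x│ │   │x x│x x│x│
│ ╵ │ ┌─┴─┐ └─╴ │ │
│x x│ │   │x x x│x│
├─┐ │ │ ╷ └───┬─┘ │
│ │x│ │ │     │x x│
│ ╵ │ │ │ ╶───┘ ┌─┤
│B x│ │ │  A x x│ │
├─┬─┘ │ └─────┬─┘ │
│ │   │       │   │
│ ╵ ┌─┴─────╴ ╵ ╷ │
│   │           │ │
└───┴───────────┴─┘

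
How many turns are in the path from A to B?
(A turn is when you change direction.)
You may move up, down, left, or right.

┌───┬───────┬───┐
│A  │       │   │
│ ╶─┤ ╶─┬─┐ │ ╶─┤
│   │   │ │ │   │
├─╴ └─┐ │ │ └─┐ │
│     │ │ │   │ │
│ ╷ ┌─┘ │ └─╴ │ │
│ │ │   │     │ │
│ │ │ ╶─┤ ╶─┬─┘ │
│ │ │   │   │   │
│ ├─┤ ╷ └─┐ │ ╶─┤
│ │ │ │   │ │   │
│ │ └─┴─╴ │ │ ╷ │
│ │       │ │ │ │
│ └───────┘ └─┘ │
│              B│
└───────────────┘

Directions: down, right, down, left, down, down, down, down, down, right, right, right, right, right, right, right
Number of turns: 5

Solution:

┌───┬───────┬───┐
│A  │       │   │
│ ╶─┤ ╶─┬─┐ │ ╶─┤
│↳ ↓│   │ │ │   │
├─╴ └─┐ │ │ └─┐ │
│↓ ↲  │ │ │   │ │
│ ╷ ┌─┘ │ └─╴ │ │
│↓│ │   │     │ │
│ │ │ ╶─┤ ╶─┬─┘ │
│↓│ │   │   │   │
│ ├─┤ ╷ └─┐ │ ╶─┤
│↓│ │ │   │ │   │
│ │ └─┴─╴ │ │ ╷ │
│↓│       │ │ │ │
│ └───────┘ └─┘ │
│↳ → → → → → → B│
└───────────────┘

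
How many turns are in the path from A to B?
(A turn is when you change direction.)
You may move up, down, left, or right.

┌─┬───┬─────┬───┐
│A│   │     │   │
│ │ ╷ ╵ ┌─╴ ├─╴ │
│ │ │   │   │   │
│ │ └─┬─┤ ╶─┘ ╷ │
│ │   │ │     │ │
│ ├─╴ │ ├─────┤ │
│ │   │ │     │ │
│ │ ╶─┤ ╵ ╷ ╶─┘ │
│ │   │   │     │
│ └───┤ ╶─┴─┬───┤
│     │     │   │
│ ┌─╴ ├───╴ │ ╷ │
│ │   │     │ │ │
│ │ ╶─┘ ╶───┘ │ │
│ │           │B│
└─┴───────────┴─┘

Directions: down, down, down, down, down, right, right, down, left, down, right, right, right, right, right, up, up, right, down, down
Number of turns: 8

Solution:

┌─┬───┬─────┬───┐
│A│   │     │   │
│ │ ╷ ╵ ┌─╴ ├─╴ │
│↓│ │   │   │   │
│ │ └─┬─┤ ╶─┘ ╷ │
│↓│   │ │     │ │
│ ├─╴ │ ├─────┤ │
│↓│   │ │     │ │
│ │ ╶─┤ ╵ ╷ ╶─┘ │
│↓│   │   │     │
│ └───┤ ╶─┴─┬───┤
│↳ → ↓│     │↱ ↓│
│ ┌─╴ ├───╴ │ ╷ │
│ │↓ ↲│     │↑│↓│
│ │ ╶─┘ ╶───┘ │ │
│ │↳ → → → → ↑│B│
└─┴───────────┴─┘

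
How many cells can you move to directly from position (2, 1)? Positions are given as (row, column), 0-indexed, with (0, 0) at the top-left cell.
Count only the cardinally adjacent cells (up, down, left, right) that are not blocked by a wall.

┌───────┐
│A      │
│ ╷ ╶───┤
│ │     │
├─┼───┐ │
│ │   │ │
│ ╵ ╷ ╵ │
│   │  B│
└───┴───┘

Checking passable neighbors of (2, 1):
Neighbors: (3, 1), (2, 2)
Count: 2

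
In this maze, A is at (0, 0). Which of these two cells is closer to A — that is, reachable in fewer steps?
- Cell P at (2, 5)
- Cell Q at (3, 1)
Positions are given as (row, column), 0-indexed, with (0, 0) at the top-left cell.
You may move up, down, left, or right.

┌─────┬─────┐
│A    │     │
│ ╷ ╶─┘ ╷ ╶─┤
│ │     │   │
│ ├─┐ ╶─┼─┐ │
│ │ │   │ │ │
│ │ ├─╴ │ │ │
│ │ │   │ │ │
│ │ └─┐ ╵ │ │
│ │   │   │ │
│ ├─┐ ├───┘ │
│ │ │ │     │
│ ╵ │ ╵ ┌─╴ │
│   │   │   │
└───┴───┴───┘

Shortest path A → P at (2, 5): 9 steps
Shortest path A → Q at (3, 1): 20 steps

P is closer (9 steps vs 20 steps).

Path to P:

┌─────┬─────┐
│A ↓  │↱ ↓  │
│ ╷ ╶─┘ ╷ ╶─┤
│ │↳ → ↑│↳ ↓│
│ ├─┐ ╶─┼─┐ │
│ │ │   │ │P│
│ │ ├─╴ │ │ │
│ │ │   │ │ │
│ │ └─┐ ╵ │ │
│ │   │   │ │
│ ├─┐ ├───┘ │
│ │ │ │     │
│ ╵ │ ╵ ┌─╴ │
│   │   │   │
└───┴───┴───┘

Path to Q:

┌─────┬─────┐
│A ↓  │↱ ↓  │
│ ╷ ╶─┘ ╷ ╶─┤
│ │↳ → ↑│↳ ↓│
│ ├─┐ ╶─┼─┐ │
│ │ │   │ │↓│
│ │ ├─╴ │ │ │
│ │Q│   │ │↓│
│ │ └─┐ ╵ │ │
│ │↑ ↰│   │↓│
│ ├─┐ ├───┘ │
│ │ │↑│↓ ← ↲│
│ ╵ │ ╵ ┌─╴ │
│   │↑ ↲│   │
└───┴───┴───┘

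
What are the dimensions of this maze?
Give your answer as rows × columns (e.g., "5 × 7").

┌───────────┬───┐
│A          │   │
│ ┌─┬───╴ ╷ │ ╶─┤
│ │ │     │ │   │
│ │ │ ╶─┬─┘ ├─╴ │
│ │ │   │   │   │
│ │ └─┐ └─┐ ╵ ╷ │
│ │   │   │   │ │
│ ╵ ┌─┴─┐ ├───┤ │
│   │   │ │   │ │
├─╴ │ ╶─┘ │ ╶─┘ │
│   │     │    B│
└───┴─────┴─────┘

Counting the maze dimensions:
Rows (vertical): 6
Columns (horizontal): 8
Dimensions: 6 × 8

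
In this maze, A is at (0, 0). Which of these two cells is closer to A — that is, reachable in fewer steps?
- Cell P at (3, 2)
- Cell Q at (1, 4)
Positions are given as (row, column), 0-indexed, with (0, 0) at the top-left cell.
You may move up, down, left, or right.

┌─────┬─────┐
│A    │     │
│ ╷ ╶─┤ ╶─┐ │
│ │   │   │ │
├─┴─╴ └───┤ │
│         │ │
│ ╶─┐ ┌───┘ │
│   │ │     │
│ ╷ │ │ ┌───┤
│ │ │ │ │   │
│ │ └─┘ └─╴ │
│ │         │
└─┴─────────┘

Shortest path A → P at (3, 2): 5 steps
Shortest path A → Q at (1, 4): 23 steps

P is closer (5 steps vs 23 steps).

Path to P:

┌─────┬─────┐
│A ↓  │     │
│ ╷ ╶─┤ ╶─┐ │
│ │↳ ↓│   │ │
├─┴─╴ └───┤ │
│    ↓    │ │
│ ╶─┐ ┌───┘ │
│   │P│     │
│ ╷ │ │ ┌───┤
│ │ │ │ │   │
│ │ └─┘ └─╴ │
│ │         │
└─┴─────────┘

Path to Q:

┌─────┬─────┐
│A ↓  │↓ ← ↰│
│ ╷ ╶─┤ ╶─┐ │
│ │↳ ↓│↳ Q│↑│
├─┴─╴ └───┤ │
│↓ ← ↲    │↑│
│ ╶─┐ ┌───┘ │
│↳ ↓│ │↱ → ↑│
│ ╷ │ │ ┌───┤
│ │↓│ │↑│   │
│ │ └─┘ └─╴ │
│ │↳ → ↑    │
└─┴─────────┘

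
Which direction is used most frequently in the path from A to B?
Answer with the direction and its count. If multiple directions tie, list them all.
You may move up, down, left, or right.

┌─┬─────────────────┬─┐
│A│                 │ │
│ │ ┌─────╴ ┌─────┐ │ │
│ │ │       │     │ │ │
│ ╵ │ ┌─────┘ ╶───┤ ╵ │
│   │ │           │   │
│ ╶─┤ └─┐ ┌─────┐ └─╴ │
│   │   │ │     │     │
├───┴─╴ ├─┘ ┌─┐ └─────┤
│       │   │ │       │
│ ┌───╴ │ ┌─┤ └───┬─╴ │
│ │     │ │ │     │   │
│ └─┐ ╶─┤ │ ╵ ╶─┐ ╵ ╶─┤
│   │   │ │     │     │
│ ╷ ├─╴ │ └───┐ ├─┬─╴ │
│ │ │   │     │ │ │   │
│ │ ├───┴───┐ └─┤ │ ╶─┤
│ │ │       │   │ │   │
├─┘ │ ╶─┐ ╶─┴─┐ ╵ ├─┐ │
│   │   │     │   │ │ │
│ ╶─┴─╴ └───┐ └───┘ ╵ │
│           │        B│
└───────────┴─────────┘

Directions: down, down, right, up, up, right, right, right, right, down, left, left, left, down, down, right, down, left, left, left, down, down, right, down, down, down, left, down, right, right, right, up, left, up, right, right, down, right, right, down, right, right, right, right
Counts: {'down': 14, 'right': 18, 'up': 4, 'left': 8}
Most common: right (18 times)

Solution:

┌─┬─────────────────┬─┐
│A│↱ → → → ↓        │ │
│ │ ┌─────╴ ┌─────┐ │ │
│↓│↑│↓ ← ← ↲│     │ │ │
│ ╵ │ ┌─────┘ ╶───┤ ╵ │
│↳ ↑│↓│           │   │
│ ╶─┤ └─┐ ┌─────┐ └─╴ │
│   │↳ ↓│ │     │     │
├───┴─╴ ├─┘ ┌─┐ └─────┤
│↓ ← ← ↲│   │ │       │
│ ┌───╴ │ ┌─┤ └───┬─╴ │
│↓│     │ │ │     │   │
│ └─┐ ╶─┤ │ ╵ ╶─┐ ╵ ╶─┤
│↳ ↓│   │ │     │     │
│ ╷ ├─╴ │ └───┐ ├─┬─╴ │
│ │↓│   │     │ │ │   │
│ │ ├───┴───┐ └─┤ │ ╶─┤
│ │↓│↱ → ↓  │   │ │   │
├─┘ │ ╶─┐ ╶─┴─┐ ╵ ├─┐ │
│↓ ↲│↑ ↰│↳ → ↓│   │ │ │
│ ╶─┴─╴ └───┐ └───┘ ╵ │
│↳ → → ↑    │↳ → → → B│
└───────────┴─────────┘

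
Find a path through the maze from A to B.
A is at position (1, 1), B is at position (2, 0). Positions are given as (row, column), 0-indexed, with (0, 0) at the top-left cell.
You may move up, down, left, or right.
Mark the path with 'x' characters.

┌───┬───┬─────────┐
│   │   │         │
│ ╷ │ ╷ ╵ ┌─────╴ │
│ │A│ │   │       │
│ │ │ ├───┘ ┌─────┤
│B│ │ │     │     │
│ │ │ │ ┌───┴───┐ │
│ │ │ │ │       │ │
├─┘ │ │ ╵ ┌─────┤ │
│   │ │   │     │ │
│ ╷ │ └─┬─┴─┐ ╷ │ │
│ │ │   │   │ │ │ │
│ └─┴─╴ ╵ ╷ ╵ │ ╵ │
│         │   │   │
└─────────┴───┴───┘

Finding the shortest path from (1, 1) to (2, 0):
Path length: 4 steps
Directions: up → left → down → down

Solution:

┌───┬───┬─────────┐
│x x│   │         │
│ ╷ │ ╷ ╵ ┌─────╴ │
│x│A│ │   │       │
│ │ │ ├───┘ ┌─────┤
│B│ │ │     │     │
│ │ │ │ ┌───┴───┐ │
│ │ │ │ │       │ │
├─┘ │ │ ╵ ┌─────┤ │
│   │ │   │     │ │
│ ╷ │ └─┬─┴─┐ ╷ │ │
│ │ │   │   │ │ │ │
│ └─┴─╴ ╵ ╷ ╵ │ ╵ │
│         │   │   │
└─────────┴───┴───┘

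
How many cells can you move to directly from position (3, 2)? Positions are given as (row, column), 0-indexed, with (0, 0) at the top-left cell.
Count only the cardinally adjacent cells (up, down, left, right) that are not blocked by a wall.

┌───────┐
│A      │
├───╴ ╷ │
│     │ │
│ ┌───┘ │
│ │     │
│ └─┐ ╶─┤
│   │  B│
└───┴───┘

Checking passable neighbors of (3, 2):
Neighbors: (2, 2), (3, 3)
Count: 2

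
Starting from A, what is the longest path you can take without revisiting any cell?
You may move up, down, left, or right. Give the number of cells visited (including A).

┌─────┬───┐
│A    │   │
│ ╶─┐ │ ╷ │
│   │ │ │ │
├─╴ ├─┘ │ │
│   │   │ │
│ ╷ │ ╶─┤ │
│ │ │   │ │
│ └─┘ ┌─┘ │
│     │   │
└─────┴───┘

Finding longest simple path using DFS:
Start: (0, 0)
Longest path visits 20 cells
Path: A → down → right → down → left → down → down → right → right → up → up → right → up → up → right → down → down → down → down → left

Solution:

┌─────┬───┐
│A    │↱ ↓│
│ ╶─┐ │ ╷ │
│↳ ↓│ │↑│↓│
├─╴ ├─┘ │ │
│↓ ↲│↱ ↑│↓│
│ ╷ │ ╶─┤ │
│↓│ │↑  │↓│
│ └─┘ ┌─┘ │
│↳ → ↑│B ↲│
└─────┴───┘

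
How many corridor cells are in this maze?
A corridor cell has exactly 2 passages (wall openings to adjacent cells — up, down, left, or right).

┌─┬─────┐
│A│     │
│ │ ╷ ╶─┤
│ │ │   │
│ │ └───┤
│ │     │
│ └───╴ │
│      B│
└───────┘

Counting cells with exactly 2 passages:
Total corridor cells: 12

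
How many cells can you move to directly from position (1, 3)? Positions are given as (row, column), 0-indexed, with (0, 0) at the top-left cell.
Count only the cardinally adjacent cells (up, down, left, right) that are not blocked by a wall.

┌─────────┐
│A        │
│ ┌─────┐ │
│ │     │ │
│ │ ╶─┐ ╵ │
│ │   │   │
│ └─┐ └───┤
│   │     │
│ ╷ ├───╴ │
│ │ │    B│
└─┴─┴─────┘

Checking passable neighbors of (1, 3):
Neighbors: (2, 3), (1, 2)
Count: 2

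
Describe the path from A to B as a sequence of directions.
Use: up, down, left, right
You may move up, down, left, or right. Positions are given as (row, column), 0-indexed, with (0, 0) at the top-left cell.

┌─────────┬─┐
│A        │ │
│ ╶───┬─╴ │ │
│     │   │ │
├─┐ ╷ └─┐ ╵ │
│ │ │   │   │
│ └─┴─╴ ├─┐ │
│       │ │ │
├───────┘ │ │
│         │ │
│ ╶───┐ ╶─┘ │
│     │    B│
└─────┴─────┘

Finding the path and converting it to directions:
Path through cells: (0,0) → (0,1) → (0,2) → (0,3) → (0,4) → (1,4) → (2,4) → (2,5) → (3,5) → (4,5) → (5,5)
Directions: right, right, right, right, down, down, right, down, down, down

Solution:

┌─────────┬─┐
│A → → → ↓│ │
│ ╶───┬─╴ │ │
│     │  ↓│ │
├─┐ ╷ └─┐ ╵ │
│ │ │   │↳ ↓│
│ └─┴─╴ ├─┐ │
│       │ │↓│
├───────┘ │ │
│         │↓│
│ ╶───┐ ╶─┘ │
│     │    B│
└─────┴─────┘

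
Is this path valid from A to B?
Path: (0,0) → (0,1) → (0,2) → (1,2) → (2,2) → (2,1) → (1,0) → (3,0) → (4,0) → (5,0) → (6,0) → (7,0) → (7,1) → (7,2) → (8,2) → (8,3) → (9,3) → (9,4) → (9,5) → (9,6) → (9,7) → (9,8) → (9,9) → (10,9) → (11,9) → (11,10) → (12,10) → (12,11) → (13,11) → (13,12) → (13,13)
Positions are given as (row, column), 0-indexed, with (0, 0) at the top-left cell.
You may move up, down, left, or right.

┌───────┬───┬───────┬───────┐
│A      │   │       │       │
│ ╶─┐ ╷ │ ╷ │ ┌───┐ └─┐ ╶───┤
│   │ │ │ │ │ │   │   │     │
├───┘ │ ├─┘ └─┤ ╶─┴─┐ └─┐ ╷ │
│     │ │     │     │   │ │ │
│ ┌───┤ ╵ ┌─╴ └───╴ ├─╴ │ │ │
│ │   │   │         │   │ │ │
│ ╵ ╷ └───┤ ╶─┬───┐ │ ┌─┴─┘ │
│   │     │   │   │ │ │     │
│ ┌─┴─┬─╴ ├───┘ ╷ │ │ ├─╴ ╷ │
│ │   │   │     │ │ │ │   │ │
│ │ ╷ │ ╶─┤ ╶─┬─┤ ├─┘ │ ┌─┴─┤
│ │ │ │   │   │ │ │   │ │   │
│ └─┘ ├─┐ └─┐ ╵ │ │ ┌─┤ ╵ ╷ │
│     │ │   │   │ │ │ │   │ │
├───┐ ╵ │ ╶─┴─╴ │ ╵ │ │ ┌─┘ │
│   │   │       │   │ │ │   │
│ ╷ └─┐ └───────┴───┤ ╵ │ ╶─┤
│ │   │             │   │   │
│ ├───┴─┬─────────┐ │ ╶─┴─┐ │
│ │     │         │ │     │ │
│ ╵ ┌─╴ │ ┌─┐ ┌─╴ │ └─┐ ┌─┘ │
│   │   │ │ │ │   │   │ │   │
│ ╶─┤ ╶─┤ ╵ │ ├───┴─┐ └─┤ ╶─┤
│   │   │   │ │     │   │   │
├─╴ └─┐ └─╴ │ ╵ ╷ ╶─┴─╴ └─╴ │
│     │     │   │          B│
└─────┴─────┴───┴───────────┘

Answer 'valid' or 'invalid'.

Checking path validity:
Result: Invalid move at step 6: cannot move from (2, 1) to (1, 0).

invalid

Correct solution:

┌───────┬───┬───────┬───────┐
│A → ↓  │   │       │       │
│ ╶─┐ ╷ │ ╷ │ ┌───┐ └─┐ ╶───┤
│   │↓│ │ │ │ │   │   │     │
├───┘ │ ├─┘ └─┤ ╶─┴─┐ └─┐ ╷ │
│↓ ← ↲│ │     │     │   │ │ │
│ ┌───┤ ╵ ┌─╴ └───╴ ├─╴ │ │ │
│↓│   │   │         │   │ │ │
│ ╵ ╷ └───┤ ╶─┬───┐ │ ┌─┴─┘ │
│↓  │     │   │   │ │ │     │
│ ┌─┴─┬─╴ ├───┘ ╷ │ │ ├─╴ ╷ │
│↓│   │   │     │ │ │ │   │ │
│ │ ╷ │ ╶─┤ ╶─┬─┤ ├─┘ │ ┌─┴─┤
│↓│ │ │   │   │ │ │   │ │   │
│ └─┘ ├─┐ └─┐ ╵ │ │ ┌─┤ ╵ ╷ │
│↳ → ↓│ │   │   │ │ │ │   │ │
├───┐ ╵ │ ╶─┴─╴ │ ╵ │ │ ┌─┘ │
│   │↳ ↓│       │   │ │ │   │
│ ╷ └─┐ └───────┴───┤ ╵ │ ╶─┤
│ │   │↳ → → → → → ↓│   │   │
│ ├───┴─┬─────────┐ │ ╶─┴─┐ │
│ │     │         │↓│     │ │
│ ╵ ┌─╴ │ ┌─┐ ┌─╴ │ └─┐ ┌─┘ │
│   │   │ │ │ │   │↳ ↓│ │   │
│ ╶─┤ ╶─┤ ╵ │ ├───┴─┐ └─┤ ╶─┤
│   │   │   │ │     │↳ ↓│   │
├─╴ └─┐ └─╴ │ ╵ ╷ ╶─┴─╴ └─╴ │
│     │     │   │      ↳ → B│
└─────┴─────┴───┴───────────┘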